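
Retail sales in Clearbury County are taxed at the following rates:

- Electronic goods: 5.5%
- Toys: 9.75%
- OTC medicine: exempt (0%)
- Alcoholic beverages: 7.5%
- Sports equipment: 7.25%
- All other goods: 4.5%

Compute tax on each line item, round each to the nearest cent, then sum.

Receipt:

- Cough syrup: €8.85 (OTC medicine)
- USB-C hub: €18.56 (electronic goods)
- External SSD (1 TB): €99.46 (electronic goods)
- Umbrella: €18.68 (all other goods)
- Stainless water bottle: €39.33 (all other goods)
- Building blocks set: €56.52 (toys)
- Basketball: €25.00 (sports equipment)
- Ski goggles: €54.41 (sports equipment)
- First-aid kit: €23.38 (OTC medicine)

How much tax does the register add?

Cough syrup €8.85: OTC medicine → 0% → €0.00
USB-C hub €18.56: electronic goods → 5.5% → €1.02
External SSD (1 TB) €99.46: electronic goods → 5.5% → €5.47
Umbrella €18.68: all other goods → 4.5% → €0.84
Stainless water bottle €39.33: all other goods → 4.5% → €1.77
Building blocks set €56.52: toys → 9.75% → €5.51
Basketball €25.00: sports equipment → 7.25% → €1.81
Ski goggles €54.41: sports equipment → 7.25% → €3.94
First-aid kit €23.38: OTC medicine → 0% → €0.00
Total tax = €1.02 + €5.47 + €0.84 + €1.77 + €5.51 + €1.81 + €3.94 = €20.36

€20.36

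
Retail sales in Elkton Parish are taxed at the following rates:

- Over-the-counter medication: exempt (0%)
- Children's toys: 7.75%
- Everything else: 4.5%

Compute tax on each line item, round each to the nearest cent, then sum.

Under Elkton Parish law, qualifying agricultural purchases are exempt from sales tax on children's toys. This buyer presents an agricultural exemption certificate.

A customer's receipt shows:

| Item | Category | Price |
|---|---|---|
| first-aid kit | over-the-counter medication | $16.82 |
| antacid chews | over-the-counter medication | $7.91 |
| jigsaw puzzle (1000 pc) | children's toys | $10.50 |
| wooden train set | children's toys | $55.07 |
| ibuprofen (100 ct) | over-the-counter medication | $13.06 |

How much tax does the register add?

First-aid kit $16.82: over-the-counter medication → 0% → $0.00
Antacid chews $7.91: over-the-counter medication → 0% → $0.00
Jigsaw puzzle (1000 pc) $10.50: children's toys, buyer-exempt → 0% → $0.00
Wooden train set $55.07: children's toys, buyer-exempt → 0% → $0.00
Ibuprofen (100 ct) $13.06: over-the-counter medication → 0% → $0.00
Total tax = $0.00

$0.00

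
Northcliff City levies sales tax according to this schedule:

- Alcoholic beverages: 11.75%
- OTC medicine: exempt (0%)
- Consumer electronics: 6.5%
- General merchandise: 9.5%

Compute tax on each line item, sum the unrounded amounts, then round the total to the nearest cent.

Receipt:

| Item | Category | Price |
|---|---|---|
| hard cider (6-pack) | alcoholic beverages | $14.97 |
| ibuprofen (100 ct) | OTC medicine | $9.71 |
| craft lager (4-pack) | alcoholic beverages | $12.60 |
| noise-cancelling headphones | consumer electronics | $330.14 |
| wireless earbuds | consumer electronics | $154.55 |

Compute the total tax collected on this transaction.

Hard cider (6-pack) $14.97: alcoholic beverages → 11.75% → $1.758975
Ibuprofen (100 ct) $9.71: OTC medicine → 0% → $0.00
Craft lager (4-pack) $12.60: alcoholic beverages → 11.75% → $1.4805
Noise-cancelling headphones $330.14: consumer electronics → 6.5% → $21.4591
Wireless earbuds $154.55: consumer electronics → 6.5% → $10.04575
Unrounded tax sum = $34.744325 → $34.74

$34.74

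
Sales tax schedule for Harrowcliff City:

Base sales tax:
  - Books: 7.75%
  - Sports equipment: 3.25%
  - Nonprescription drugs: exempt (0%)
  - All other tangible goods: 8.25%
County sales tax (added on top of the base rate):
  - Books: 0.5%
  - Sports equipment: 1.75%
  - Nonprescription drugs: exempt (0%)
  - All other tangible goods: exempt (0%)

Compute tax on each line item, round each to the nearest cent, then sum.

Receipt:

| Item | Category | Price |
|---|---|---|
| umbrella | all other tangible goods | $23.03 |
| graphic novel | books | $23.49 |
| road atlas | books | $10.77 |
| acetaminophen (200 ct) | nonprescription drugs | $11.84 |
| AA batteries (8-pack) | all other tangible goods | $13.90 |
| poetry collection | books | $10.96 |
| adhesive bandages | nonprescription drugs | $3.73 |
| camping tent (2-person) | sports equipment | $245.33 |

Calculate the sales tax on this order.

$19.05

Umbrella $23.03: all other tangible goods → 8.25% + 0% county = 8.25% → $1.90
Graphic novel $23.49: books → 7.75% + 0.5% county = 8.25% → $1.94
Road atlas $10.77: books → 7.75% + 0.5% county = 8.25% → $0.89
Acetaminophen (200 ct) $11.84: nonprescription drugs → 0% + 0% county = 0% → $0.00
AA batteries (8-pack) $13.90: all other tangible goods → 8.25% + 0% county = 8.25% → $1.15
Poetry collection $10.96: books → 7.75% + 0.5% county = 8.25% → $0.90
Adhesive bandages $3.73: nonprescription drugs → 0% + 0% county = 0% → $0.00
Camping tent (2-person) $245.33: sports equipment → 3.25% + 1.75% county = 5% → $12.27
Total tax = $1.90 + $1.94 + $0.89 + $1.15 + $0.90 + $12.27 = $19.05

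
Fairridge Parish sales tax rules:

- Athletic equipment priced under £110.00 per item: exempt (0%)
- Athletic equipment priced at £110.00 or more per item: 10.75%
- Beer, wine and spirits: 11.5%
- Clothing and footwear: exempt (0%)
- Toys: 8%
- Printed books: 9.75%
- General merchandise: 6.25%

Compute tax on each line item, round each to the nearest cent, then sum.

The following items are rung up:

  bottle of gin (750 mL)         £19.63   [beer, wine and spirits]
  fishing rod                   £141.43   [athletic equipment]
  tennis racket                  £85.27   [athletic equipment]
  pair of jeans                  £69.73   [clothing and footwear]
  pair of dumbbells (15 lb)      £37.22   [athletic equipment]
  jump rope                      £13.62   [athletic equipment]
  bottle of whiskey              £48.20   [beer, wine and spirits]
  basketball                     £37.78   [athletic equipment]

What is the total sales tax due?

Bottle of gin (750 mL) £19.63: beer, wine and spirits → 11.5% → £2.26
Fishing rod £141.43: athletic equipment, £110.00 or more → 10.75% → £15.20
Tennis racket £85.27: athletic equipment, under £110.00 → 0% → £0.00
Pair of jeans £69.73: clothing and footwear → 0% → £0.00
Pair of dumbbells (15 lb) £37.22: athletic equipment, under £110.00 → 0% → £0.00
Jump rope £13.62: athletic equipment, under £110.00 → 0% → £0.00
Bottle of whiskey £48.20: beer, wine and spirits → 11.5% → £5.54
Basketball £37.78: athletic equipment, under £110.00 → 0% → £0.00
Total tax = £2.26 + £15.20 + £5.54 = £23.00

£23.00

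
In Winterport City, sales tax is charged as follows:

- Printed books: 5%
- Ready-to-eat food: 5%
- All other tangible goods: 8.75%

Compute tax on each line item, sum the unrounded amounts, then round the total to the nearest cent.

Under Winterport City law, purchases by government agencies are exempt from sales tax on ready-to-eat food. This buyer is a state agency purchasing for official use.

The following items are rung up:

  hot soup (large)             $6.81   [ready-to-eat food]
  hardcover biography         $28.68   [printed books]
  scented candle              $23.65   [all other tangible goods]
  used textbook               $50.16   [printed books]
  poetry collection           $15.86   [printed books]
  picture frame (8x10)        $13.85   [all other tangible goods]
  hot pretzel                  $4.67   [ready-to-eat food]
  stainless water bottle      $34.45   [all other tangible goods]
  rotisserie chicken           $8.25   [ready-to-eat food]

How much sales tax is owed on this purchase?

$11.03

Hot soup (large) $6.81: ready-to-eat food, buyer-exempt → 0% → $0.00
Hardcover biography $28.68: printed books → 5% → $1.434
Scented candle $23.65: all other tangible goods → 8.75% → $2.069375
Used textbook $50.16: printed books → 5% → $2.508
Poetry collection $15.86: printed books → 5% → $0.793
Picture frame (8x10) $13.85: all other tangible goods → 8.75% → $1.211875
Hot pretzel $4.67: ready-to-eat food, buyer-exempt → 0% → $0.00
Stainless water bottle $34.45: all other tangible goods → 8.75% → $3.014375
Rotisserie chicken $8.25: ready-to-eat food, buyer-exempt → 0% → $0.00
Unrounded tax sum = $11.030625 → $11.03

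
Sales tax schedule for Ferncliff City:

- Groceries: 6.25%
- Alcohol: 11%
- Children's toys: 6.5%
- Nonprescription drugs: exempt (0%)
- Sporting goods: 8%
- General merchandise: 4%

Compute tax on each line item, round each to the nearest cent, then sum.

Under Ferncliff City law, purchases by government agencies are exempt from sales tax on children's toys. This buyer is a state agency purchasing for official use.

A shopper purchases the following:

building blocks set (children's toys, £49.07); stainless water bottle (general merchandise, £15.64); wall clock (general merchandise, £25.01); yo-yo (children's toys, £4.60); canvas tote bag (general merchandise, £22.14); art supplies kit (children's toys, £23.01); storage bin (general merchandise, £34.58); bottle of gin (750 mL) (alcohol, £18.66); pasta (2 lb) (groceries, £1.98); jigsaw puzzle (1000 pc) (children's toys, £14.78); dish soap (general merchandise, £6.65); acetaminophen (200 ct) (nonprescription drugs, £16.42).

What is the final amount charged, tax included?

£238.88

Building blocks set £49.07: children's toys, buyer-exempt → 0% → £0.00
Stainless water bottle £15.64: general merchandise → 4% → £0.63
Wall clock £25.01: general merchandise → 4% → £1.00
Yo-yo £4.60: children's toys, buyer-exempt → 0% → £0.00
Canvas tote bag £22.14: general merchandise → 4% → £0.89
Art supplies kit £23.01: children's toys, buyer-exempt → 0% → £0.00
Storage bin £34.58: general merchandise → 4% → £1.38
Bottle of gin (750 mL) £18.66: alcohol → 11% → £2.05
Pasta (2 lb) £1.98: groceries → 6.25% → £0.12
Jigsaw puzzle (1000 pc) £14.78: children's toys, buyer-exempt → 0% → £0.00
Dish soap £6.65: general merchandise → 4% → £0.27
Acetaminophen (200 ct) £16.42: nonprescription drugs → 0% → £0.00
Subtotal = £232.54; tax = £6.34; total due = £238.88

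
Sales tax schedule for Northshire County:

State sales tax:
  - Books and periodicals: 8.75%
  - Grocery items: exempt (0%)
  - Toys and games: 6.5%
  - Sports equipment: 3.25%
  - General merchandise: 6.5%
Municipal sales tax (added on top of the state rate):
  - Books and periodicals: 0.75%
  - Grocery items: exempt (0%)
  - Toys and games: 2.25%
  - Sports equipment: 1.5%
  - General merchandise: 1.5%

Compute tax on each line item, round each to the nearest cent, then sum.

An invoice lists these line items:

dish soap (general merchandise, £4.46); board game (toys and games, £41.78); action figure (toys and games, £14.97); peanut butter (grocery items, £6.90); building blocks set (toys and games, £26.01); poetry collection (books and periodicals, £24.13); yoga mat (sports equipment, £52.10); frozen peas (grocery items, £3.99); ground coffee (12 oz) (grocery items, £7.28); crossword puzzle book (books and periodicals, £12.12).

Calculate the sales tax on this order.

Dish soap £4.46: general merchandise → 6.5% + 1.5% municipal = 8% → £0.36
Board game £41.78: toys and games → 6.5% + 2.25% municipal = 8.75% → £3.66
Action figure £14.97: toys and games → 6.5% + 2.25% municipal = 8.75% → £1.31
Peanut butter £6.90: grocery items → 0% + 0% municipal = 0% → £0.00
Building blocks set £26.01: toys and games → 6.5% + 2.25% municipal = 8.75% → £2.28
Poetry collection £24.13: books and periodicals → 8.75% + 0.75% municipal = 9.5% → £2.29
Yoga mat £52.10: sports equipment → 3.25% + 1.5% municipal = 4.75% → £2.47
Frozen peas £3.99: grocery items → 0% + 0% municipal = 0% → £0.00
Ground coffee (12 oz) £7.28: grocery items → 0% + 0% municipal = 0% → £0.00
Crossword puzzle book £12.12: books and periodicals → 8.75% + 0.75% municipal = 9.5% → £1.15
Total tax = £0.36 + £3.66 + £1.31 + £2.28 + £2.29 + £2.47 + £1.15 = £13.52

£13.52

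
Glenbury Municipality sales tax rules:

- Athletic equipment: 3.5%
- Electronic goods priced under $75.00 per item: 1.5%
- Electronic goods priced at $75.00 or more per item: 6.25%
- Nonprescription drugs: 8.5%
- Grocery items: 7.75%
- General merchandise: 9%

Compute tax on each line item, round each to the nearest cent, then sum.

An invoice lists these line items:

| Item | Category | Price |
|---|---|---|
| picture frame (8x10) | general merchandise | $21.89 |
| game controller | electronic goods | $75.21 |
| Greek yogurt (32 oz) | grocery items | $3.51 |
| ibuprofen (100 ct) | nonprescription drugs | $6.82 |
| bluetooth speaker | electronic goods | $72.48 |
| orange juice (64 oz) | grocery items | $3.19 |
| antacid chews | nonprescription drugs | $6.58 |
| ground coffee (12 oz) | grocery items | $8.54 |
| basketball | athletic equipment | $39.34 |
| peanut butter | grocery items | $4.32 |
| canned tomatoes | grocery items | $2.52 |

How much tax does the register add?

Picture frame (8x10) $21.89: general merchandise → 9% → $1.97
Game controller $75.21: electronic goods, $75.00 or more → 6.25% → $4.70
Greek yogurt (32 oz) $3.51: grocery items → 7.75% → $0.27
Ibuprofen (100 ct) $6.82: nonprescription drugs → 8.5% → $0.58
Bluetooth speaker $72.48: electronic goods, under $75.00 → 1.5% → $1.09
Orange juice (64 oz) $3.19: grocery items → 7.75% → $0.25
Antacid chews $6.58: nonprescription drugs → 8.5% → $0.56
Ground coffee (12 oz) $8.54: grocery items → 7.75% → $0.66
Basketball $39.34: athletic equipment → 3.5% → $1.38
Peanut butter $4.32: grocery items → 7.75% → $0.33
Canned tomatoes $2.52: grocery items → 7.75% → $0.20
Total tax = $1.97 + $4.70 + $0.27 + $0.58 + $1.09 + $0.25 + $0.56 + $0.66 + $1.38 + $0.33 + $0.20 = $11.99

$11.99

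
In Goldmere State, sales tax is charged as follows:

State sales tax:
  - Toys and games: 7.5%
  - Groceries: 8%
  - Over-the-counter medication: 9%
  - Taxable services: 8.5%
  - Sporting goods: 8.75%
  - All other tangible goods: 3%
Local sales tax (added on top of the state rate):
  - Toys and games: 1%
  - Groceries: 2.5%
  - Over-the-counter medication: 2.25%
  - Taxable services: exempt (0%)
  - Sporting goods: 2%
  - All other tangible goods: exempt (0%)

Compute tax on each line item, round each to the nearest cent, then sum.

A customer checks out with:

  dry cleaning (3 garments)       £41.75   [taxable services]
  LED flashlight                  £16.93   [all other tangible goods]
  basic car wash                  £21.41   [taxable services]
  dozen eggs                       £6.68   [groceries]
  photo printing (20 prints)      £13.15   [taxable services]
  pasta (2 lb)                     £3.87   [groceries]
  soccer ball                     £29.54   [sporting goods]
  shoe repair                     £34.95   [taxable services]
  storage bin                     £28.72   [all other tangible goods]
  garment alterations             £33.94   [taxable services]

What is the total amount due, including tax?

Dry cleaning (3 garments) £41.75: taxable services → 8.5% + 0% local = 8.5% → £3.55
LED flashlight £16.93: all other tangible goods → 3% + 0% local = 3% → £0.51
Basic car wash £21.41: taxable services → 8.5% + 0% local = 8.5% → £1.82
Dozen eggs £6.68: groceries → 8% + 2.5% local = 10.5% → £0.70
Photo printing (20 prints) £13.15: taxable services → 8.5% + 0% local = 8.5% → £1.12
Pasta (2 lb) £3.87: groceries → 8% + 2.5% local = 10.5% → £0.41
Soccer ball £29.54: sporting goods → 8.75% + 2% local = 10.75% → £3.18
Shoe repair £34.95: taxable services → 8.5% + 0% local = 8.5% → £2.97
Storage bin £28.72: all other tangible goods → 3% + 0% local = 3% → £0.86
Garment alterations £33.94: taxable services → 8.5% + 0% local = 8.5% → £2.88
Subtotal = £230.94; tax = £18.00; total due = £248.94

£248.94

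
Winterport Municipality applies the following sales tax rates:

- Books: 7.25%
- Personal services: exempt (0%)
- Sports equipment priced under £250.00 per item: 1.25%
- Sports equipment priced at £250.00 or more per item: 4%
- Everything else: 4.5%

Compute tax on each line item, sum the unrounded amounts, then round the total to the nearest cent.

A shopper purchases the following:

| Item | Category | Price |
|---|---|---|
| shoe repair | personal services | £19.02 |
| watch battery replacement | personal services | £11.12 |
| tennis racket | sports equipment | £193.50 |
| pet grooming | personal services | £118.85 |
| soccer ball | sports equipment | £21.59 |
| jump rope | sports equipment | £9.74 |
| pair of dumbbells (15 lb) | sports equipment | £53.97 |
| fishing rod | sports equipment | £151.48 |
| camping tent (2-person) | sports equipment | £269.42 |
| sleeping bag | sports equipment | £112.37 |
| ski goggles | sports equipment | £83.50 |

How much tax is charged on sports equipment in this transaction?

£18.60

Tennis racket £193.50: sports equipment, under £250.00 → 1.25% → £2.41875
Soccer ball £21.59: sports equipment, under £250.00 → 1.25% → £0.269875
Jump rope £9.74: sports equipment, under £250.00 → 1.25% → £0.12175
Pair of dumbbells (15 lb) £53.97: sports equipment, under £250.00 → 1.25% → £0.674625
Fishing rod £151.48: sports equipment, under £250.00 → 1.25% → £1.8935
Camping tent (2-person) £269.42: sports equipment, £250.00 or more → 4% → £10.7768
Sleeping bag £112.37: sports equipment, under £250.00 → 1.25% → £1.404625
Ski goggles £83.50: sports equipment, under £250.00 → 1.25% → £1.04375
Tax on sports equipment: unrounded sum = £18.603675 → £18.60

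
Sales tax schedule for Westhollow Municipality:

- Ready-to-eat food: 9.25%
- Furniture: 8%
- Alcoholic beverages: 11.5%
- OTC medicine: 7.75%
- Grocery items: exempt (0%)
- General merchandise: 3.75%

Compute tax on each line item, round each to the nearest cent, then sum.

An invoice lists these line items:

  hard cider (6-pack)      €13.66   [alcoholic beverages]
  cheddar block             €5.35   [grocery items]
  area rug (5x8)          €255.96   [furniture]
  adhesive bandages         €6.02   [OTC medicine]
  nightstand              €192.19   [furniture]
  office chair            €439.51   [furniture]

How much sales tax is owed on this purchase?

€73.06

Hard cider (6-pack) €13.66: alcoholic beverages → 11.5% → €1.57
Cheddar block €5.35: grocery items → 0% → €0.00
Area rug (5x8) €255.96: furniture → 8% → €20.48
Adhesive bandages €6.02: OTC medicine → 7.75% → €0.47
Nightstand €192.19: furniture → 8% → €15.38
Office chair €439.51: furniture → 8% → €35.16
Total tax = €1.57 + €20.48 + €0.47 + €15.38 + €35.16 = €73.06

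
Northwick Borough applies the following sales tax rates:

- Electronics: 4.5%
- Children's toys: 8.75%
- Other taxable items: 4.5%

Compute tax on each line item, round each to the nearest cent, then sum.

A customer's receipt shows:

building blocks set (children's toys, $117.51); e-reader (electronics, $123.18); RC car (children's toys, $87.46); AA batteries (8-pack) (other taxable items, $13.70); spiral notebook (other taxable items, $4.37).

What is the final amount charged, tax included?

$370.51

Building blocks set $117.51: children's toys → 8.75% → $10.28
E-reader $123.18: electronics → 4.5% → $5.54
RC car $87.46: children's toys → 8.75% → $7.65
AA batteries (8-pack) $13.70: other taxable items → 4.5% → $0.62
Spiral notebook $4.37: other taxable items → 4.5% → $0.20
Subtotal = $346.22; tax = $24.29; total due = $370.51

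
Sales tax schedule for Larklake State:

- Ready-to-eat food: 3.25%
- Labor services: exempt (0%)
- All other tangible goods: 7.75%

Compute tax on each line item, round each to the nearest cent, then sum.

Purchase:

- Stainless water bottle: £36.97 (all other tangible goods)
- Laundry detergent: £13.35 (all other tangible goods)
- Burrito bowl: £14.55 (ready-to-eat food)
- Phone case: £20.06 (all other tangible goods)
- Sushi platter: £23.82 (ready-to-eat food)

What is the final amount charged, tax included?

Stainless water bottle £36.97: all other tangible goods → 7.75% → £2.87
Laundry detergent £13.35: all other tangible goods → 7.75% → £1.03
Burrito bowl £14.55: ready-to-eat food → 3.25% → £0.47
Phone case £20.06: all other tangible goods → 7.75% → £1.55
Sushi platter £23.82: ready-to-eat food → 3.25% → £0.77
Subtotal = £108.75; tax = £6.69; total due = £115.44

£115.44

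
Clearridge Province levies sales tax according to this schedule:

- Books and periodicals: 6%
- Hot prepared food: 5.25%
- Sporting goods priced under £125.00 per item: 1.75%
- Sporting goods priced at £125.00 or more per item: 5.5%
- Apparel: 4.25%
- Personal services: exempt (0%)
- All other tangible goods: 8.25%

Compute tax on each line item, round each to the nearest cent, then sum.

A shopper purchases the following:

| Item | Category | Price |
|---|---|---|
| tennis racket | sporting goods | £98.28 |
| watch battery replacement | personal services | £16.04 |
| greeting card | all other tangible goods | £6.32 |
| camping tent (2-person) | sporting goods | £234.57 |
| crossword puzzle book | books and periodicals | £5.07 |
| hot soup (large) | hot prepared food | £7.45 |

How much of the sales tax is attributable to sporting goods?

Tennis racket £98.28: sporting goods, under £125.00 → 1.75% → £1.72
Camping tent (2-person) £234.57: sporting goods, £125.00 or more → 5.5% → £12.90
Tax on sporting goods = £1.72 + £12.90 = £14.62

£14.62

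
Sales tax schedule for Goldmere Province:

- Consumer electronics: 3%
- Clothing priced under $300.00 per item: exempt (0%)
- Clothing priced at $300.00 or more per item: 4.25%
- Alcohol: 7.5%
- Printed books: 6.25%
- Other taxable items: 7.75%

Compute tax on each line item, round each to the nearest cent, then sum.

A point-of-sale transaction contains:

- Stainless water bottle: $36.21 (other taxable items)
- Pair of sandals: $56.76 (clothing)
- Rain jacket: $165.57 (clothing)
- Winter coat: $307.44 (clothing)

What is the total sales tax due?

Stainless water bottle $36.21: other taxable items → 7.75% → $2.81
Pair of sandals $56.76: clothing, under $300.00 → 0% → $0.00
Rain jacket $165.57: clothing, under $300.00 → 0% → $0.00
Winter coat $307.44: clothing, $300.00 or more → 4.25% → $13.07
Total tax = $2.81 + $13.07 = $15.88

$15.88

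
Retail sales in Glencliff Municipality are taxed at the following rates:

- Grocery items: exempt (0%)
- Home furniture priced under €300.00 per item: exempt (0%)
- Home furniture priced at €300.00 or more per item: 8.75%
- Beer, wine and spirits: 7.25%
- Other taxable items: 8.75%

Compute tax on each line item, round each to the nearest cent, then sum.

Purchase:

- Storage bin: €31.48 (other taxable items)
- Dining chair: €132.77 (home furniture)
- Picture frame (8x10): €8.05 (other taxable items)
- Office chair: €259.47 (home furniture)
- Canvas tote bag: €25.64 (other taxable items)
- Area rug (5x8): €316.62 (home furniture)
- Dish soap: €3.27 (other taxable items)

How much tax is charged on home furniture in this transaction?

€27.70

Dining chair €132.77: home furniture, under €300.00 → 0% → €0.00
Office chair €259.47: home furniture, under €300.00 → 0% → €0.00
Area rug (5x8) €316.62: home furniture, €300.00 or more → 8.75% → €27.70
Tax on home furniture = €0.00 + €0.00 + €27.70 = €27.70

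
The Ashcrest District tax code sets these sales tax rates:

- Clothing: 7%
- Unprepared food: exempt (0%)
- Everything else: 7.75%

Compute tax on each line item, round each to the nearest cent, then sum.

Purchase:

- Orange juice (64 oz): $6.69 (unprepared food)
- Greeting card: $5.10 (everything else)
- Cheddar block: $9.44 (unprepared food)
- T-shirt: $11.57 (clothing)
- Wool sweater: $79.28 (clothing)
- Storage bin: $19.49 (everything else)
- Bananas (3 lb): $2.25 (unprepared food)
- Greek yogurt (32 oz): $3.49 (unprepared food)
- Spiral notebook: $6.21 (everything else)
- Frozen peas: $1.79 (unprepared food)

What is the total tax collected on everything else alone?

$2.39

Greeting card $5.10: everything else → 7.75% → $0.40
Storage bin $19.49: everything else → 7.75% → $1.51
Spiral notebook $6.21: everything else → 7.75% → $0.48
Tax on everything else = $0.40 + $1.51 + $0.48 = $2.39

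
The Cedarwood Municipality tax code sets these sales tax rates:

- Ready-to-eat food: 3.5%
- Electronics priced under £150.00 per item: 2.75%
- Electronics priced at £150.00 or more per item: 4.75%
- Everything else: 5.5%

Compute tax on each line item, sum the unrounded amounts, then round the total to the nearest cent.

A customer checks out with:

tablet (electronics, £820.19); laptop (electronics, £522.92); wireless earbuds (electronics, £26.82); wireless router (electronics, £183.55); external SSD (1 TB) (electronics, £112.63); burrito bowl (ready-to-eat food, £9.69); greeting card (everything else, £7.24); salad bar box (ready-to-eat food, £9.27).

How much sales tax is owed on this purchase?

£77.41

Tablet £820.19: electronics, £150.00 or more → 4.75% → £38.959025
Laptop £522.92: electronics, £150.00 or more → 4.75% → £24.8387
Wireless earbuds £26.82: electronics, under £150.00 → 2.75% → £0.73755
Wireless router £183.55: electronics, £150.00 or more → 4.75% → £8.718625
External SSD (1 TB) £112.63: electronics, under £150.00 → 2.75% → £3.097325
Burrito bowl £9.69: ready-to-eat food → 3.5% → £0.33915
Greeting card £7.24: everything else → 5.5% → £0.3982
Salad bar box £9.27: ready-to-eat food → 3.5% → £0.32445
Unrounded tax sum = £77.413025 → £77.41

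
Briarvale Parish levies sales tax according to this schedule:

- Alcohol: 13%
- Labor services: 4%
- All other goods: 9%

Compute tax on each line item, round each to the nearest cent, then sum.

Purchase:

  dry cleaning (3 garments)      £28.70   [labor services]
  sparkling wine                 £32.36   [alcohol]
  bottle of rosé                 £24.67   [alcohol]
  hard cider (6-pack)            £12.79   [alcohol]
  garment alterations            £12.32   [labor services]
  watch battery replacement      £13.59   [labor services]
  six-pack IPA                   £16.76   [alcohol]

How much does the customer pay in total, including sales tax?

Dry cleaning (3 garments) £28.70: labor services → 4% → £1.15
Sparkling wine £32.36: alcohol → 13% → £4.21
Bottle of rosé £24.67: alcohol → 13% → £3.21
Hard cider (6-pack) £12.79: alcohol → 13% → £1.66
Garment alterations £12.32: labor services → 4% → £0.49
Watch battery replacement £13.59: labor services → 4% → £0.54
Six-pack IPA £16.76: alcohol → 13% → £2.18
Subtotal = £141.19; tax = £13.44; total due = £154.63

£154.63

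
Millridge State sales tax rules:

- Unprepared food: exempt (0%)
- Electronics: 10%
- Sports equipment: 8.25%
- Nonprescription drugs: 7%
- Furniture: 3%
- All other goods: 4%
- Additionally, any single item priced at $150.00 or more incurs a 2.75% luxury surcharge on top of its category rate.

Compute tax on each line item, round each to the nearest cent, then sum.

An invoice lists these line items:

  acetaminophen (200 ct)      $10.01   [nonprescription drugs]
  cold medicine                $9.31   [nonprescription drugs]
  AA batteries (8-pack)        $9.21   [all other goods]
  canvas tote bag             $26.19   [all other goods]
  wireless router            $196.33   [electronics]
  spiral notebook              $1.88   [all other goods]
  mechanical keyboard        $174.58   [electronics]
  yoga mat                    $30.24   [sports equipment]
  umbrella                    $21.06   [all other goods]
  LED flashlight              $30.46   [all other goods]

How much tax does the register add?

Acetaminophen (200 ct) $10.01: nonprescription drugs → 7% → $0.70
Cold medicine $9.31: nonprescription drugs → 7% → $0.65
AA batteries (8-pack) $9.21: all other goods → 4% → $0.37
Canvas tote bag $26.19: all other goods → 4% → $1.05
Wireless router $196.33: electronics → 10% + 2.75% surcharge = 12.75% → $25.03
Spiral notebook $1.88: all other goods → 4% → $0.08
Mechanical keyboard $174.58: electronics → 10% + 2.75% surcharge = 12.75% → $22.26
Yoga mat $30.24: sports equipment → 8.25% → $2.49
Umbrella $21.06: all other goods → 4% → $0.84
LED flashlight $30.46: all other goods → 4% → $1.22
Total tax = $0.70 + $0.65 + $0.37 + $1.05 + $25.03 + $0.08 + $22.26 + $2.49 + $0.84 + $1.22 = $54.69

$54.69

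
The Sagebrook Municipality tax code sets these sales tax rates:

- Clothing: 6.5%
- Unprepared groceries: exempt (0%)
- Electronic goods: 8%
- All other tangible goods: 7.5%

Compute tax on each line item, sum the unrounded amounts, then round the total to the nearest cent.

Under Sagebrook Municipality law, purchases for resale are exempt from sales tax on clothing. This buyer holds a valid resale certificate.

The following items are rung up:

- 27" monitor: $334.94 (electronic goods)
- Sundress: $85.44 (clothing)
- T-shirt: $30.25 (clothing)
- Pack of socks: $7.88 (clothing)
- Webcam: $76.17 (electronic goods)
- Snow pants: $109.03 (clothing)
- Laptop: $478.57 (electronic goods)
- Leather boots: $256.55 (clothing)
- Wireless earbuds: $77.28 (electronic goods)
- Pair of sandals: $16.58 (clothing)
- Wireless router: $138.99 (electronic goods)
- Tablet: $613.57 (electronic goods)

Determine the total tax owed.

27" monitor $334.94: electronic goods → 8% → $26.7952
Sundress $85.44: clothing, buyer-exempt → 0% → $0.00
T-shirt $30.25: clothing, buyer-exempt → 0% → $0.00
Pack of socks $7.88: clothing, buyer-exempt → 0% → $0.00
Webcam $76.17: electronic goods → 8% → $6.0936
Snow pants $109.03: clothing, buyer-exempt → 0% → $0.00
Laptop $478.57: electronic goods → 8% → $38.2856
Leather boots $256.55: clothing, buyer-exempt → 0% → $0.00
Wireless earbuds $77.28: electronic goods → 8% → $6.1824
Pair of sandals $16.58: clothing, buyer-exempt → 0% → $0.00
Wireless router $138.99: electronic goods → 8% → $11.1192
Tablet $613.57: electronic goods → 8% → $49.0856
Unrounded tax sum = $137.5616 → $137.56

$137.56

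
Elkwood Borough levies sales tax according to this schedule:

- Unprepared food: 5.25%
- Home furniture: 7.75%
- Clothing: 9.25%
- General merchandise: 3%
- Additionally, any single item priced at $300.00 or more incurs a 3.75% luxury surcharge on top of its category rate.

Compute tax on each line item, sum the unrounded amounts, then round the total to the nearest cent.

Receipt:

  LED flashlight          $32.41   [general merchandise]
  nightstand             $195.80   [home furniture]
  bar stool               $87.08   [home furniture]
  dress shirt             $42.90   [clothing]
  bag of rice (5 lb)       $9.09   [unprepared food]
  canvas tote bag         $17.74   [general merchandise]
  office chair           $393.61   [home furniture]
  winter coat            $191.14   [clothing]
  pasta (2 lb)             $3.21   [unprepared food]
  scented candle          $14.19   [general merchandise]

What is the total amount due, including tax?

LED flashlight $32.41: general merchandise → 3% → $0.9723
Nightstand $195.80: home furniture → 7.75% → $15.1745
Bar stool $87.08: home furniture → 7.75% → $6.7487
Dress shirt $42.90: clothing → 9.25% → $3.96825
Bag of rice (5 lb) $9.09: unprepared food → 5.25% → $0.477225
Canvas tote bag $17.74: general merchandise → 3% → $0.5322
Office chair $393.61: home furniture → 7.75% + 3.75% surcharge = 11.5% → $45.26515
Winter coat $191.14: clothing → 9.25% → $17.68045
Pasta (2 lb) $3.21: unprepared food → 5.25% → $0.168525
Scented candle $14.19: general merchandise → 3% → $0.4257
Subtotal = $987.17; unrounded tax = $91.413 → $91.41; total due = $1078.58

$1078.58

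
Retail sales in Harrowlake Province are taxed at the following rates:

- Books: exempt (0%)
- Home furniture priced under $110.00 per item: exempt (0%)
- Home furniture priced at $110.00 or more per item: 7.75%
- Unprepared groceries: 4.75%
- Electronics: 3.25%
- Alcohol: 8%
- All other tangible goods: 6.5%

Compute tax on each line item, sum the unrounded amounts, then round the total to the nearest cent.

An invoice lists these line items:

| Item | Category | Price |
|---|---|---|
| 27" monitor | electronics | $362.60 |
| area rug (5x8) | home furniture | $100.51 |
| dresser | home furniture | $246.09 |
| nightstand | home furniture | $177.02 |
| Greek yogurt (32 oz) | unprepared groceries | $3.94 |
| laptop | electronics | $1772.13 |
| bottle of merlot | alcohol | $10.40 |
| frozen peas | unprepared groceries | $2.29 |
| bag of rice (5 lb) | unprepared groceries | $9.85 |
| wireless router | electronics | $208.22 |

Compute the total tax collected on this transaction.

27" monitor $362.60: electronics → 3.25% → $11.7845
Area rug (5x8) $100.51: home furniture, under $110.00 → 0% → $0.00
Dresser $246.09: home furniture, $110.00 or more → 7.75% → $19.071975
Nightstand $177.02: home furniture, $110.00 or more → 7.75% → $13.71905
Greek yogurt (32 oz) $3.94: unprepared groceries → 4.75% → $0.18715
Laptop $1772.13: electronics → 3.25% → $57.594225
Bottle of merlot $10.40: alcohol → 8% → $0.832
Frozen peas $2.29: unprepared groceries → 4.75% → $0.108775
Bag of rice (5 lb) $9.85: unprepared groceries → 4.75% → $0.467875
Wireless router $208.22: electronics → 3.25% → $6.76715
Unrounded tax sum = $110.5327 → $110.53

$110.53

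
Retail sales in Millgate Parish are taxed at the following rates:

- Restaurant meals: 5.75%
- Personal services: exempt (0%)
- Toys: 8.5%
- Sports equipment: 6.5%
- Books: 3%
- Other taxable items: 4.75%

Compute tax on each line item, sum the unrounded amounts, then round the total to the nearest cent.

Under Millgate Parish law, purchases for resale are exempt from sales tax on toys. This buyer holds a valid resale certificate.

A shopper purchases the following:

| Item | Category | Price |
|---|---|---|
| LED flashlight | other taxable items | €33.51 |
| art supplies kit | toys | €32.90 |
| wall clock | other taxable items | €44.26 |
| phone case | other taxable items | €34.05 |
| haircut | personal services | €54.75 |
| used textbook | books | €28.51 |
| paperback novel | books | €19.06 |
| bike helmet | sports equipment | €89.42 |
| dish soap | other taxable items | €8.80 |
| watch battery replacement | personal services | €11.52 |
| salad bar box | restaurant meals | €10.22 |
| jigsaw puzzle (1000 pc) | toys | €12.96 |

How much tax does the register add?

€13.56

LED flashlight €33.51: other taxable items → 4.75% → €1.591725
Art supplies kit €32.90: toys, buyer-exempt → 0% → €0.00
Wall clock €44.26: other taxable items → 4.75% → €2.10235
Phone case €34.05: other taxable items → 4.75% → €1.617375
Haircut €54.75: personal services → 0% → €0.00
Used textbook €28.51: books → 3% → €0.8553
Paperback novel €19.06: books → 3% → €0.5718
Bike helmet €89.42: sports equipment → 6.5% → €5.8123
Dish soap €8.80: other taxable items → 4.75% → €0.418
Watch battery replacement €11.52: personal services → 0% → €0.00
Salad bar box €10.22: restaurant meals → 5.75% → €0.58765
Jigsaw puzzle (1000 pc) €12.96: toys, buyer-exempt → 0% → €0.00
Unrounded tax sum = €13.5565 → €13.56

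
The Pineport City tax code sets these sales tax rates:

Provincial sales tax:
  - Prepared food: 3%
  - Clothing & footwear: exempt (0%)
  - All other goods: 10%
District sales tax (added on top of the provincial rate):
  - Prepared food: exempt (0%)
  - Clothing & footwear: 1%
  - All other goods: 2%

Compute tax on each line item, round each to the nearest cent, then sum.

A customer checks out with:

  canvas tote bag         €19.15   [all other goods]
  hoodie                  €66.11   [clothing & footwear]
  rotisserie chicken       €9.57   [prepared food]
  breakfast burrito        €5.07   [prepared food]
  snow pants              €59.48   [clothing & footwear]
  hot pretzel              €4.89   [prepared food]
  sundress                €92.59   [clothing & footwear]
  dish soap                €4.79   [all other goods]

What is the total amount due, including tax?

€267.29

Canvas tote bag €19.15: all other goods → 10% + 2% district = 12% → €2.30
Hoodie €66.11: clothing & footwear → 0% + 1% district = 1% → €0.66
Rotisserie chicken €9.57: prepared food → 3% + 0% district = 3% → €0.29
Breakfast burrito €5.07: prepared food → 3% + 0% district = 3% → €0.15
Snow pants €59.48: clothing & footwear → 0% + 1% district = 1% → €0.59
Hot pretzel €4.89: prepared food → 3% + 0% district = 3% → €0.15
Sundress €92.59: clothing & footwear → 0% + 1% district = 1% → €0.93
Dish soap €4.79: all other goods → 10% + 2% district = 12% → €0.57
Subtotal = €261.65; tax = €5.64; total due = €267.29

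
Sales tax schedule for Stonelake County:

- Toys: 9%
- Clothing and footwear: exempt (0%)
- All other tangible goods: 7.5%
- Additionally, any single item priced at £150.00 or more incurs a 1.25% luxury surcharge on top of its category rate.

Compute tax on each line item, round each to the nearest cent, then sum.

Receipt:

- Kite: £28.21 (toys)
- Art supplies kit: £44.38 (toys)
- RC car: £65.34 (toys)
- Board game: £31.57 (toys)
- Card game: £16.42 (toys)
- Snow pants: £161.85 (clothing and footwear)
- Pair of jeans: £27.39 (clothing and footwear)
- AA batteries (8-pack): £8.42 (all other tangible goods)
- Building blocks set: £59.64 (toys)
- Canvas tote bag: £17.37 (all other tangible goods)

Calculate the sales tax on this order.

£26.05

Kite £28.21: toys → 9% → £2.54
Art supplies kit £44.38: toys → 9% → £3.99
RC car £65.34: toys → 9% → £5.88
Board game £31.57: toys → 9% → £2.84
Card game £16.42: toys → 9% → £1.48
Snow pants £161.85: clothing and footwear → 0% + 1.25% surcharge = 1.25% → £2.02
Pair of jeans £27.39: clothing and footwear → 0% → £0.00
AA batteries (8-pack) £8.42: all other tangible goods → 7.5% → £0.63
Building blocks set £59.64: toys → 9% → £5.37
Canvas tote bag £17.37: all other tangible goods → 7.5% → £1.30
Total tax = £2.54 + £3.99 + £5.88 + £2.84 + £1.48 + £2.02 + £0.63 + £5.37 + £1.30 = £26.05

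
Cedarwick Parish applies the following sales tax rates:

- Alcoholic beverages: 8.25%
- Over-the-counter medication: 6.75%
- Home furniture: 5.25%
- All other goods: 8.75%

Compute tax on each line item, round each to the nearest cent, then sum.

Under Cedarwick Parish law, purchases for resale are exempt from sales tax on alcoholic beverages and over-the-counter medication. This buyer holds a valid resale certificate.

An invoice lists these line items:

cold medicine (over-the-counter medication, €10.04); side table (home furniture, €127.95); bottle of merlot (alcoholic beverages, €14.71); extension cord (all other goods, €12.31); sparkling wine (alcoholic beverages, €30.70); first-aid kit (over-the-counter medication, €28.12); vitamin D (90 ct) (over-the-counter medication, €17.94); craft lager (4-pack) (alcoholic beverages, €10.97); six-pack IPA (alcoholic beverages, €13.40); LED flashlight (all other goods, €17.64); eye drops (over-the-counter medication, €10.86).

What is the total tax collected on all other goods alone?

€2.62

Extension cord €12.31: all other goods → 8.75% → €1.08
LED flashlight €17.64: all other goods → 8.75% → €1.54
Tax on all other goods = €1.08 + €1.54 = €2.62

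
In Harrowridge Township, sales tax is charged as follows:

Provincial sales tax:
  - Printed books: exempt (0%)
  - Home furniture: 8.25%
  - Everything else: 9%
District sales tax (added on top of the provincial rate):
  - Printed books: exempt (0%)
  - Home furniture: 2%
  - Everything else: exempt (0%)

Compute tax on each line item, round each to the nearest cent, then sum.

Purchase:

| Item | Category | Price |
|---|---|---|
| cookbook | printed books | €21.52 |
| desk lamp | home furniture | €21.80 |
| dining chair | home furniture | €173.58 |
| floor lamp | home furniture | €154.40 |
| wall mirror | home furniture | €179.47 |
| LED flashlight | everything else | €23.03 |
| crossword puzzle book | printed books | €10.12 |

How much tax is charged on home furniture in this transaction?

Desk lamp €21.80: home furniture → 8.25% + 2% district = 10.25% → €2.23
Dining chair €173.58: home furniture → 8.25% + 2% district = 10.25% → €17.79
Floor lamp €154.40: home furniture → 8.25% + 2% district = 10.25% → €15.83
Wall mirror €179.47: home furniture → 8.25% + 2% district = 10.25% → €18.40
Tax on home furniture = €2.23 + €17.79 + €15.83 + €18.40 = €54.25

€54.25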